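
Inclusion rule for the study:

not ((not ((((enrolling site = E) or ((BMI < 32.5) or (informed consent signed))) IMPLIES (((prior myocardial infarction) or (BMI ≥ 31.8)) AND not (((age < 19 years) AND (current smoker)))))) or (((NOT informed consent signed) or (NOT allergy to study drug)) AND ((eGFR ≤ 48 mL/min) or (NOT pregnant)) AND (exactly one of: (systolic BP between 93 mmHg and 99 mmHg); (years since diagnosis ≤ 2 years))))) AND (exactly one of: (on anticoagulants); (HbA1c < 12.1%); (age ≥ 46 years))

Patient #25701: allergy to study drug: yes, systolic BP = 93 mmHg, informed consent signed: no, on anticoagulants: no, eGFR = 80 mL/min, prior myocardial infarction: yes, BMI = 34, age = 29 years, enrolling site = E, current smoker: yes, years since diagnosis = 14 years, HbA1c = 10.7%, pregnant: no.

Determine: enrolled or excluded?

Atomic conditions:
  enrolling site = E: E == E is true
  BMI < 32.5: 34 < 32.5 is false
  informed consent signed: no → false
  prior myocardial infarction: yes → true
  BMI ≥ 31.8: 34 ≥ 31.8 is true
  age < 19 years: 29 < 19 is false
  current smoker: yes → true
  NOT informed consent signed: no → true
  NOT allergy to study drug: yes → false
  eGFR ≤ 48 mL/min: 80 ≤ 48 is false
  NOT pregnant: no → true
  systolic BP between 93 mmHg and 99 mmHg: 93 in [93, 99] is true
  years since diagnosis ≤ 2 years: 14 ≤ 2 is false
  on anticoagulants: no → false
  HbA1c < 12.1%: 10.7 < 12.1 is true
  age ≥ 46 years: 29 ≥ 46 is false
Combine:
[1.1.1.1.1.2] false OR false = false
[1.1.1.1.1] true OR false = true
[1.1.1.1.2.1] true OR true = true
[1.1.1.1.2.2.1] false AND true = false
[1.1.1.1.2.2] NOT false = true
[1.1.1.1.2] true AND true = true
[1.1.1.1] true → true = true
[1.1.1] NOT true = false
[1.1.2.1] true OR false = true
[1.1.2.2] false OR true = true
[1.1.2.3] exactly-one(true, false) = true
[1.1.2] true AND true AND true = true
[1.1] false OR true = true
[1] NOT true = false
[2] exactly-one(false, true, false) = true
[root] false AND true = false
Overall: false → excluded

Excluded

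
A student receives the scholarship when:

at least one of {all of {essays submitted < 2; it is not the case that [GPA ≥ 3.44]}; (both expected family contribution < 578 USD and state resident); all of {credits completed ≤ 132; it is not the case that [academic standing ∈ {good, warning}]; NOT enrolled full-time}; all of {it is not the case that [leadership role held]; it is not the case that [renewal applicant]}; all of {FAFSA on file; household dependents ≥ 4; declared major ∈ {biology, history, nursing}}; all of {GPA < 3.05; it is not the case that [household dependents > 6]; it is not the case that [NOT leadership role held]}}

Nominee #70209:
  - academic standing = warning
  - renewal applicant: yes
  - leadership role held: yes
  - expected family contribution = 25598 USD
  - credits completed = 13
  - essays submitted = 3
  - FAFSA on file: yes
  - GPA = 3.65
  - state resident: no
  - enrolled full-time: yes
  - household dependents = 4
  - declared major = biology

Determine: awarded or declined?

Atomic conditions:
  essays submitted < 2: 3 < 2 is false
  GPA ≥ 3.44: 3.65 ≥ 3.44 is true
  expected family contribution < 578 USD: 25598 < 578 is false
  state resident: no → false
  credits completed ≤ 132: 13 ≤ 132 is true
  academic standing ∈ {good, warning}: warning is in the set → true
  NOT enrolled full-time: yes → false
  leadership role held: yes → true
  renewal applicant: yes → true
  FAFSA on file: yes → true
  household dependents ≥ 4: 4 ≥ 4 is true
  declared major ∈ {biology, history, nursing}: biology is in the set → true
  GPA < 3.05: 3.65 < 3.05 is false
  household dependents > 6: 4 > 6 is false
  NOT leadership role held: yes → false
Combine:
[1.2] NOT true = false
[1] false AND false = false
[2] false AND false = false
[3.2] NOT true = false
[3] true AND false AND false = false
[4.1] NOT true = false
[4.2] NOT true = false
[4] false AND false = false
[5] true AND true AND true = true
[6.2] NOT false = true
[6.3] NOT false = true
[6] false AND true AND true = false
[root] false OR false OR false OR false OR true OR false = true
Overall: true → awarded

Awarded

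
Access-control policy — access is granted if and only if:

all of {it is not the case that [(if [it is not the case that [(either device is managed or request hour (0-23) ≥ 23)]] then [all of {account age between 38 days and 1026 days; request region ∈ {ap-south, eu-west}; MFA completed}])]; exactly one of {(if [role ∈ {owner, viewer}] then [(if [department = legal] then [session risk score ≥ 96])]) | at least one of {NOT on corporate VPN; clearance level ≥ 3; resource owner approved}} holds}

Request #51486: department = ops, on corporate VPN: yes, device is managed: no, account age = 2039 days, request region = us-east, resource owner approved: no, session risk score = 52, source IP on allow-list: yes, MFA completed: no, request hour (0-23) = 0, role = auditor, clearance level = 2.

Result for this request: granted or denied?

Granted

Atomic conditions:
  device is managed: no → false
  request hour (0-23) ≥ 23: 0 ≥ 23 is false
  account age between 38 days and 1026 days: 2039 in [38, 1026] is false
  request region ∈ {ap-south, eu-west}: us-east is not in the set → false
  MFA completed: no → false
  role ∈ {owner, viewer}: auditor is not in the set → false
  department = legal: ops == legal is false
  session risk score ≥ 96: 52 ≥ 96 is false
  NOT on corporate VPN: yes → false
  clearance level ≥ 3: 2 ≥ 3 is false
  resource owner approved: no → false
Combine:
[1.1.1.1] false OR false = false
[1.1.1] NOT false = true
[1.1.2] false AND false AND false = false
[1.1] true → false = false
[1] NOT false = true
[2.1.2] false → false (antecedent false ⇒ implication holds) = true
[2.1] false → true (antecedent false ⇒ implication holds) = true
[2.2] false OR false OR false = false
[2] exactly-one(true, false) = true
[root] true AND true = true
Overall: true → granted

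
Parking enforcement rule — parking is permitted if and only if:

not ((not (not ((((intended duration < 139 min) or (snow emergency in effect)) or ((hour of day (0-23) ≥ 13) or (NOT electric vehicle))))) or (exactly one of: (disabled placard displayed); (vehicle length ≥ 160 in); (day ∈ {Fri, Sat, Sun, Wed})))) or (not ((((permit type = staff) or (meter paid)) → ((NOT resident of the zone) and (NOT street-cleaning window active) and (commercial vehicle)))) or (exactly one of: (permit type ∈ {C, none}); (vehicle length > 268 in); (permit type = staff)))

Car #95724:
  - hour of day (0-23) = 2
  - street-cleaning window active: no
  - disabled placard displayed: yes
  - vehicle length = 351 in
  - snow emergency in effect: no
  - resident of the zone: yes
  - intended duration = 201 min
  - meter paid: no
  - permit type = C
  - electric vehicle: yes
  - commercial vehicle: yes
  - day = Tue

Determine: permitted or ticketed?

Atomic conditions:
  intended duration < 139 min: 201 < 139 is false
  snow emergency in effect: no → false
  hour of day (0-23) ≥ 13: 2 ≥ 13 is false
  NOT electric vehicle: yes → false
  disabled placard displayed: yes → true
  vehicle length ≥ 160 in: 351 ≥ 160 is true
  day ∈ {Fri, Sat, Sun, Wed}: Tue is not in the set → false
  permit type = staff: C == staff is false
  meter paid: no → false
  NOT resident of the zone: yes → false
  NOT street-cleaning window active: no → true
  commercial vehicle: yes → true
  permit type ∈ {C, none}: C is in the set → true
  vehicle length > 268 in: 351 > 268 is true
Combine:
[1.1.1.1.1.1] false OR false = false
[1.1.1.1.1.2] false OR false = false
[1.1.1.1.1] false OR false = false
[1.1.1.1] NOT false = true
[1.1.1] NOT true = false
[1.1.2] exactly-one(true, true, false) = false
[1.1] false OR false = false
[1] NOT false = true
[2.1.1.1] false OR false = false
[2.1.1.2] false AND true AND true = false
[2.1.1] false → false (antecedent false ⇒ implication holds) = true
[2.1] NOT true = false
[2.2] exactly-one(true, true, false) = false
[2] false OR false = false
[root] true OR false = true
Overall: true → permitted

Permitted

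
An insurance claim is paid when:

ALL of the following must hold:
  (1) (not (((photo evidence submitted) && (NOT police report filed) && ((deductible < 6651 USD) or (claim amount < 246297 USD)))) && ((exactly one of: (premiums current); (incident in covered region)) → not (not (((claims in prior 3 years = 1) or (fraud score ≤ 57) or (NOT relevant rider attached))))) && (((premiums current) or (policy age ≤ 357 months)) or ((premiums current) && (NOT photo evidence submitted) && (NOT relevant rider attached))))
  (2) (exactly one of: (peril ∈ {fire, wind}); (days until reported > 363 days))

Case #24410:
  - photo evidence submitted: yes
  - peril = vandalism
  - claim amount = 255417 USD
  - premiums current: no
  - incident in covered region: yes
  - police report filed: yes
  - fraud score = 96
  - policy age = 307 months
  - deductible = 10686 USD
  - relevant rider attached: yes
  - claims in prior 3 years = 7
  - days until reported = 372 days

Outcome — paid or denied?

Atomic conditions:
  photo evidence submitted: yes → true
  NOT police report filed: yes → false
  deductible < 6651 USD: 10686 < 6651 is false
  claim amount < 246297 USD: 255417 < 246297 is false
  premiums current: no → false
  incident in covered region: yes → true
  claims in prior 3 years = 1: 7 == 1 is false
  fraud score ≤ 57: 96 ≤ 57 is false
  NOT relevant rider attached: yes → false
  policy age ≤ 357 months: 307 ≤ 357 is true
  NOT photo evidence submitted: yes → false
  peril ∈ {fire, wind}: vandalism is not in the set → false
  days until reported > 363 days: 372 > 363 is true
Combine:
[1.1.1.3] false OR false = false
[1.1.1] true AND false AND false = false
[1.1] NOT false = true
[1.2.1] exactly-one(false, true) = true
[1.2.2.1.1] false OR false OR false = false
[1.2.2.1] NOT false = true
[1.2.2] NOT true = false
[1.2] true → false = false
[1.3.1] false OR true = true
[1.3.2] false AND false AND false = false
[1.3] true OR false = true
[1] true AND false AND true = false
[2] exactly-one(false, true) = true
[root] false AND true = false
Overall: false → denied

Denied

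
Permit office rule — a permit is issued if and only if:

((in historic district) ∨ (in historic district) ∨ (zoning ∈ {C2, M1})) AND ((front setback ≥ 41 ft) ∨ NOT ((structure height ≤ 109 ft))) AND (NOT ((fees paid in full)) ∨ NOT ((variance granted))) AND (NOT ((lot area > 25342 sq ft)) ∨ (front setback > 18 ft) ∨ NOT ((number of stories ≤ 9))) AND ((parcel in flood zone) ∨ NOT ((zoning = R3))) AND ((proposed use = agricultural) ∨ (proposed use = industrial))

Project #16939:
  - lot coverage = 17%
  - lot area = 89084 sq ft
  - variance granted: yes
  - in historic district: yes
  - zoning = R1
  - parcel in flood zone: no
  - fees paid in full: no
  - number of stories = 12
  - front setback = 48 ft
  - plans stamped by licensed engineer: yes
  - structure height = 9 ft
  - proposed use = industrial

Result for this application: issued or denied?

Atomic conditions:
  in historic district: yes → true
  zoning ∈ {C2, M1}: R1 is not in the set → false
  front setback ≥ 41 ft: 48 ≥ 41 is true
  structure height ≤ 109 ft: 9 ≤ 109 is true
  fees paid in full: no → false
  variance granted: yes → true
  lot area > 25342 sq ft: 89084 > 25342 is true
  front setback > 18 ft: 48 > 18 is true
  number of stories ≤ 9: 12 ≤ 9 is false
  parcel in flood zone: no → false
  zoning = R3: R1 == R3 is false
  proposed use = agricultural: industrial == agricultural is false
  proposed use = industrial: industrial == industrial is true
Combine:
[1] true OR true OR false = true
[2.2] NOT true = false
[2] true OR false = true
[3.1] NOT false = true
[3.2] NOT true = false
[3] true OR false = true
[4.1] NOT true = false
[4.3] NOT false = true
[4] false OR true OR true = true
[5.2] NOT false = true
[5] false OR true = true
[6] false OR true = true
[root] true AND true AND true AND true AND true AND true = true
Overall: true → issued

Issued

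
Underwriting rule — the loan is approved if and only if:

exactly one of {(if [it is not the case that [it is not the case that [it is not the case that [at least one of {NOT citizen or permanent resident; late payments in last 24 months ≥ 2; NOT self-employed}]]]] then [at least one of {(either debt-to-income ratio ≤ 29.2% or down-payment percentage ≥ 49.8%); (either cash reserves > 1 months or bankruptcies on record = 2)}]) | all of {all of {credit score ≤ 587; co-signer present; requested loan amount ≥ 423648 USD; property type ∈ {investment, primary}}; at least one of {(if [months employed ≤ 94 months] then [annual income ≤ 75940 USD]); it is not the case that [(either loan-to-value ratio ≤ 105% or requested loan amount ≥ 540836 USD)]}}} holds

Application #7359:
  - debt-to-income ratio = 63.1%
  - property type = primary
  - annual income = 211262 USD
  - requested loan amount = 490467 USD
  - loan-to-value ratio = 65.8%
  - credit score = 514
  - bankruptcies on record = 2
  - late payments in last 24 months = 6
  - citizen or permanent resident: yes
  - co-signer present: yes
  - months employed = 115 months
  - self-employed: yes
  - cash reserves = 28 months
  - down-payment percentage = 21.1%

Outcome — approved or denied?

Atomic conditions:
  NOT citizen or permanent resident: yes → false
  late payments in last 24 months ≥ 2: 6 ≥ 2 is true
  NOT self-employed: yes → false
  debt-to-income ratio ≤ 29.2%: 63.1 ≤ 29.2 is false
  down-payment percentage ≥ 49.8%: 21.1 ≥ 49.8 is false
  cash reserves > 1 months: 28 > 1 is true
  bankruptcies on record = 2: 2 == 2 is true
  credit score ≤ 587: 514 ≤ 587 is true
  co-signer present: yes → true
  requested loan amount ≥ 423648 USD: 490467 ≥ 423648 is true
  property type ∈ {investment, primary}: primary is in the set → true
  months employed ≤ 94 months: 115 ≤ 94 is false
  annual income ≤ 75940 USD: 211262 ≤ 75940 is false
  loan-to-value ratio ≤ 105%: 65.8 ≤ 105 is true
  requested loan amount ≥ 540836 USD: 490467 ≥ 540836 is false
Combine:
[1.1.1.1.1] false OR true OR false = true
[1.1.1.1] NOT true = false
[1.1.1] NOT false = true
[1.1] NOT true = false
[1.2.1] false OR false = false
[1.2.2] true OR true = true
[1.2] false OR true = true
[1] false → true (antecedent false ⇒ implication holds) = true
[2.1] true AND true AND true AND true = true
[2.2.1] false → false (antecedent false ⇒ implication holds) = true
[2.2.2.1] true OR false = true
[2.2.2] NOT true = false
[2.2] true OR false = true
[2] true AND true = true
[root] exactly-one(true, true) = false
Overall: false → denied

Denied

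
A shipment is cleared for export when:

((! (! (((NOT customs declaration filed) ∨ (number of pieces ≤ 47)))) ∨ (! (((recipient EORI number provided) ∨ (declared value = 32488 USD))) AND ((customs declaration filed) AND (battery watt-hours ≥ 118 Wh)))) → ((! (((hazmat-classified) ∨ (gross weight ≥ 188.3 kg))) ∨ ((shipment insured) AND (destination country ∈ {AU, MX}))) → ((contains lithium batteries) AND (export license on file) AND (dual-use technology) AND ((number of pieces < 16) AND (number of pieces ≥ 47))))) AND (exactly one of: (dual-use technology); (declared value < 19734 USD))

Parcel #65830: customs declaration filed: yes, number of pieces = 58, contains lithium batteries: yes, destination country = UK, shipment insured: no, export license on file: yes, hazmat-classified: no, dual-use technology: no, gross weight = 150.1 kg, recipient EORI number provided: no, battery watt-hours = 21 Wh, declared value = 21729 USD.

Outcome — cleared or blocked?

Atomic conditions:
  NOT customs declaration filed: yes → false
  number of pieces ≤ 47: 58 ≤ 47 is false
  recipient EORI number provided: no → false
  declared value = 32488 USD: 21729 == 32488 is false
  customs declaration filed: yes → true
  battery watt-hours ≥ 118 Wh: 21 ≥ 118 is false
  hazmat-classified: no → false
  gross weight ≥ 188.3 kg: 150.1 ≥ 188.3 is false
  shipment insured: no → false
  destination country ∈ {AU, MX}: UK is not in the set → false
  contains lithium batteries: yes → true
  export license on file: yes → true
  dual-use technology: no → false
  number of pieces < 16: 58 < 16 is false
  number of pieces ≥ 47: 58 ≥ 47 is true
  declared value < 19734 USD: 21729 < 19734 is false
Combine:
[1.1.1.1.1] false OR false = false
[1.1.1.1] NOT false = true
[1.1.1] NOT true = false
[1.1.2.1.1] false OR false = false
[1.1.2.1] NOT false = true
[1.1.2.2] true AND false = false
[1.1.2] true AND false = false
[1.1] false OR false = false
[1.2.1.1.1] false OR false = false
[1.2.1.1] NOT false = true
[1.2.1.2] false AND false = false
[1.2.1] true OR false = true
[1.2.2.4] false AND true = false
[1.2.2] true AND true AND false AND false = false
[1.2] true → false = false
[1] false → false (antecedent false ⇒ implication holds) = true
[2] exactly-one(false, false) = false
[root] true AND false = false
Overall: false → blocked

Blocked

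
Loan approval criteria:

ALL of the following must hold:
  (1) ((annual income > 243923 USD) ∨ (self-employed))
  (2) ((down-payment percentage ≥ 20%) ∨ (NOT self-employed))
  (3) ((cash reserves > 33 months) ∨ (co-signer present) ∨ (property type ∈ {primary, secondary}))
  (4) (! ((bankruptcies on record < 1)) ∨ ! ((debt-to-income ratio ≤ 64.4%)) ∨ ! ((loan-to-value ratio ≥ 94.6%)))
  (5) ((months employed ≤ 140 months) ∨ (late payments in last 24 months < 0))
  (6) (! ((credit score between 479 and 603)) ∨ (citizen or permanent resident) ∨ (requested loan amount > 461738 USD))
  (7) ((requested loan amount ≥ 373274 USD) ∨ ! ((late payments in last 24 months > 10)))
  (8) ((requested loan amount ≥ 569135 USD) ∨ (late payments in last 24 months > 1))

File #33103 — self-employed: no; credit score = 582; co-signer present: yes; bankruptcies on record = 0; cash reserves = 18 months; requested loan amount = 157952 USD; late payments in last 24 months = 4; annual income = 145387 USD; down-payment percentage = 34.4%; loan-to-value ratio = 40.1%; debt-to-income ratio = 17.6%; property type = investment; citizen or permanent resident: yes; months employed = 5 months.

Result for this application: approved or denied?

Atomic conditions:
  annual income > 243923 USD: 145387 > 243923 is false
  self-employed: no → false
  down-payment percentage ≥ 20%: 34.4 ≥ 20 is true
  NOT self-employed: no → true
  cash reserves > 33 months: 18 > 33 is false
  co-signer present: yes → true
  property type ∈ {primary, secondary}: investment is not in the set → false
  bankruptcies on record < 1: 0 < 1 is true
  debt-to-income ratio ≤ 64.4%: 17.6 ≤ 64.4 is true
  loan-to-value ratio ≥ 94.6%: 40.1 ≥ 94.6 is false
  months employed ≤ 140 months: 5 ≤ 140 is true
  late payments in last 24 months < 0: 4 < 0 is false
  credit score between 479 and 603: 582 in [479, 603] is true
  citizen or permanent resident: yes → true
  requested loan amount > 461738 USD: 157952 > 461738 is false
  requested loan amount ≥ 373274 USD: 157952 ≥ 373274 is false
  late payments in last 24 months > 10: 4 > 10 is false
  requested loan amount ≥ 569135 USD: 157952 ≥ 569135 is false
  late payments in last 24 months > 1: 4 > 1 is true
Combine:
[1] false OR false = false
[2] true OR true = true
[3] false OR true OR false = true
[4.1] NOT true = false
[4.2] NOT true = false
[4.3] NOT false = true
[4] false OR false OR true = true
[5] true OR false = true
[6.1] NOT true = false
[6] false OR true OR false = true
[7.2] NOT false = true
[7] false OR true = true
[8] false OR true = true
[root] false AND true AND true AND true AND true AND true AND true AND true = false
Overall: false → denied

Denied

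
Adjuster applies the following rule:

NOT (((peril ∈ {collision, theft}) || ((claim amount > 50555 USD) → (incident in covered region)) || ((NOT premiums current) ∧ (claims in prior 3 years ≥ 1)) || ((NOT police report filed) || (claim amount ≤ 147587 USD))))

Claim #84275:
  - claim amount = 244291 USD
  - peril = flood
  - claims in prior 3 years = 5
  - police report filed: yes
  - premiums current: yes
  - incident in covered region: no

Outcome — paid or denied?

Atomic conditions:
  peril ∈ {collision, theft}: flood is not in the set → false
  claim amount > 50555 USD: 244291 > 50555 is true
  incident in covered region: no → false
  NOT premiums current: yes → false
  claims in prior 3 years ≥ 1: 5 ≥ 1 is true
  NOT police report filed: yes → false
  claim amount ≤ 147587 USD: 244291 ≤ 147587 is false
Combine:
[1.2] true → false = false
[1.3] false AND true = false
[1.4] false OR false = false
[1] false OR false OR false OR false = false
[root] NOT false = true
Overall: true → paid

Paid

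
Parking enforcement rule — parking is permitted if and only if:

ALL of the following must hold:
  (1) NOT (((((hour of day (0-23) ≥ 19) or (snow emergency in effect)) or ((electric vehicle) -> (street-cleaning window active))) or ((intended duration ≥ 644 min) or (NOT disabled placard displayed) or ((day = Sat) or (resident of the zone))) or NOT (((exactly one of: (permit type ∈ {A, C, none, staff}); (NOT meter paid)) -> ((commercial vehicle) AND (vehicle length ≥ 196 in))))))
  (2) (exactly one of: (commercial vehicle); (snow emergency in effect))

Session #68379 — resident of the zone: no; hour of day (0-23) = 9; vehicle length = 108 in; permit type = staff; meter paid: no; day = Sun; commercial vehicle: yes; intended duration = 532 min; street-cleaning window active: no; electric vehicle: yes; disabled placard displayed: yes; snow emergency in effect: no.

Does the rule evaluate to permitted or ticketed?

Atomic conditions:
  hour of day (0-23) ≥ 19: 9 ≥ 19 is false
  snow emergency in effect: no → false
  electric vehicle: yes → true
  street-cleaning window active: no → false
  intended duration ≥ 644 min: 532 ≥ 644 is false
  NOT disabled placard displayed: yes → false
  day = Sat: Sun == Sat is false
  resident of the zone: no → false
  permit type ∈ {A, C, none, staff}: staff is in the set → true
  NOT meter paid: no → true
  commercial vehicle: yes → true
  vehicle length ≥ 196 in: 108 ≥ 196 is false
Combine:
[1.1.1.1] false OR false = false
[1.1.1.2] true → false = false
[1.1.1] false OR false = false
[1.1.2.3] false OR false = false
[1.1.2] false OR false OR false = false
[1.1.3.1.1] exactly-one(true, true) = false
[1.1.3.1.2] true AND false = false
[1.1.3.1] false → false (antecedent false ⇒ implication holds) = true
[1.1.3] NOT true = false
[1.1] false OR false OR false = false
[1] NOT false = true
[2] exactly-one(true, false) = true
[root] true AND true = true
Overall: true → permitted

Permitted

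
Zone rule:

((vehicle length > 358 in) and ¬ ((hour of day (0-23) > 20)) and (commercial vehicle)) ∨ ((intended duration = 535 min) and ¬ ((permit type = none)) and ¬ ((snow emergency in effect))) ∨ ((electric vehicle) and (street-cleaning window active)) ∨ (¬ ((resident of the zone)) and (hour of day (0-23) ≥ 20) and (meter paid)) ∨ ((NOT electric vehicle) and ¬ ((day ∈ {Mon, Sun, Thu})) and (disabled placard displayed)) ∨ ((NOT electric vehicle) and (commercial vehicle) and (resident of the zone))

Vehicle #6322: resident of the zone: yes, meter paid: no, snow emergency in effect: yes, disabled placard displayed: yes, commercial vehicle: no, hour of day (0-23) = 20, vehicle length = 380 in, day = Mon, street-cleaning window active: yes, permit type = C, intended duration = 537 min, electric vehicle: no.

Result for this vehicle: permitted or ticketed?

Ticketed

Atomic conditions:
  vehicle length > 358 in: 380 > 358 is true
  hour of day (0-23) > 20: 20 > 20 is false
  commercial vehicle: no → false
  intended duration = 535 min: 537 == 535 is false
  permit type = none: C == none is false
  snow emergency in effect: yes → true
  electric vehicle: no → false
  street-cleaning window active: yes → true
  resident of the zone: yes → true
  hour of day (0-23) ≥ 20: 20 ≥ 20 is true
  meter paid: no → false
  NOT electric vehicle: no → true
  day ∈ {Mon, Sun, Thu}: Mon is in the set → true
  disabled placard displayed: yes → true
Combine:
[1.2] NOT false = true
[1] true AND true AND false = false
[2.2] NOT false = true
[2.3] NOT true = false
[2] false AND true AND false = false
[3] false AND true = false
[4.1] NOT true = false
[4] false AND true AND false = false
[5.2] NOT true = false
[5] true AND false AND true = false
[6] true AND false AND true = false
[root] false OR false OR false OR false OR false OR false = false
Overall: false → ticketed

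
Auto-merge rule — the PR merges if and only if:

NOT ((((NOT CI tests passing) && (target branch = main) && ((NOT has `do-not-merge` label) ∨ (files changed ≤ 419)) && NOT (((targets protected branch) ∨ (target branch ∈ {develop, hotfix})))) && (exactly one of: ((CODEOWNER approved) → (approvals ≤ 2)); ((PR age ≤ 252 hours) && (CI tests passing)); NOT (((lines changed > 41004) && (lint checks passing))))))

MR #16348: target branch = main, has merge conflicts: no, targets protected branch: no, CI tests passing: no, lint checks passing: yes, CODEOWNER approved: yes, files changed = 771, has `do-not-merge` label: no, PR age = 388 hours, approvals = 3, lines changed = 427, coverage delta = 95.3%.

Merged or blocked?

Atomic conditions:
  NOT CI tests passing: no → true
  target branch = main: main == main is true
  NOT has `do-not-merge` label: no → true
  files changed ≤ 419: 771 ≤ 419 is false
  targets protected branch: no → false
  target branch ∈ {develop, hotfix}: main is not in the set → false
  CODEOWNER approved: yes → true
  approvals ≤ 2: 3 ≤ 2 is false
  PR age ≤ 252 hours: 388 ≤ 252 is false
  CI tests passing: no → false
  lines changed > 41004: 427 > 41004 is false
  lint checks passing: yes → true
Combine:
[1.1.3] true OR false = true
[1.1.4.1] false OR false = false
[1.1.4] NOT false = true
[1.1] true AND true AND true AND true = true
[1.2.1] true → false = false
[1.2.2] false AND false = false
[1.2.3.1] false AND true = false
[1.2.3] NOT false = true
[1.2] exactly-one(false, false, true) = true
[1] true AND true = true
[root] NOT true = false
Overall: false → blocked

Blocked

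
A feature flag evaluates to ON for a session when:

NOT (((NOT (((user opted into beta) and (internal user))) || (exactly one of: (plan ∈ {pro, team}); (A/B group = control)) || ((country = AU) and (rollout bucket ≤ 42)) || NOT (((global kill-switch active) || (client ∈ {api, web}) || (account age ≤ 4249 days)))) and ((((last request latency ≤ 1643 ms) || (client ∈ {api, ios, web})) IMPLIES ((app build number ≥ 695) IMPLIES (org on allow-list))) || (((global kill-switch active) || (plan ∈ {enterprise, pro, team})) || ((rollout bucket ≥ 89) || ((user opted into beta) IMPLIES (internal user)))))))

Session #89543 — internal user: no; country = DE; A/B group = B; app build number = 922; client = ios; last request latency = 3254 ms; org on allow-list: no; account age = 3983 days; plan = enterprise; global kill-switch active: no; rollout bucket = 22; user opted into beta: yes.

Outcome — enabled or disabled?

Disabled

Atomic conditions:
  user opted into beta: yes → true
  internal user: no → false
  plan ∈ {pro, team}: enterprise is not in the set → false
  A/B group = control: B == control is false
  country = AU: DE == AU is false
  rollout bucket ≤ 42: 22 ≤ 42 is true
  global kill-switch active: no → false
  client ∈ {api, web}: ios is not in the set → false
  account age ≤ 4249 days: 3983 ≤ 4249 is true
  last request latency ≤ 1643 ms: 3254 ≤ 1643 is false
  client ∈ {api, ios, web}: ios is in the set → true
  app build number ≥ 695: 922 ≥ 695 is true
  org on allow-list: no → false
  plan ∈ {enterprise, pro, team}: enterprise is in the set → true
  rollout bucket ≥ 89: 22 ≥ 89 is false
Combine:
[1.1.1.1] true AND false = false
[1.1.1] NOT false = true
[1.1.2] exactly-one(false, false) = false
[1.1.3] false AND true = false
[1.1.4.1] false OR false OR true = true
[1.1.4] NOT true = false
[1.1] true OR false OR false OR false = true
[1.2.1.1] false OR true = true
[1.2.1.2] true → false = false
[1.2.1] true → false = false
[1.2.2.1] false OR true = true
[1.2.2.2.2] true → false = false
[1.2.2.2] false OR false = false
[1.2.2] true OR false = true
[1.2] false OR true = true
[1] true AND true = true
[root] NOT true = false
Overall: false → disabled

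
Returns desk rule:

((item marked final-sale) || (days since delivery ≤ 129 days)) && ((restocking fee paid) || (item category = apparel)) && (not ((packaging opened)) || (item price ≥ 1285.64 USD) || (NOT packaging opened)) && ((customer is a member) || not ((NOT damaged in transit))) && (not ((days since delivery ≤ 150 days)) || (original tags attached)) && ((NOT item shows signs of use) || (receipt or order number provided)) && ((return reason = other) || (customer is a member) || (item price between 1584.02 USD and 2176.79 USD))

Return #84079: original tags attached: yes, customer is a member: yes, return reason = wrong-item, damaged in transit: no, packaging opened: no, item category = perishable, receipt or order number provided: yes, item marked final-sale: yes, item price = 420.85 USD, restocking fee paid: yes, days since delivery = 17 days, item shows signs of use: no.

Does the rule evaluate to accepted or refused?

Atomic conditions:
  item marked final-sale: yes → true
  days since delivery ≤ 129 days: 17 ≤ 129 is true
  restocking fee paid: yes → true
  item category = apparel: perishable == apparel is false
  packaging opened: no → false
  item price ≥ 1285.64 USD: 420.85 ≥ 1285.64 is false
  NOT packaging opened: no → true
  customer is a member: yes → true
  NOT damaged in transit: no → true
  days since delivery ≤ 150 days: 17 ≤ 150 is true
  original tags attached: yes → true
  NOT item shows signs of use: no → true
  receipt or order number provided: yes → true
  return reason = other: wrong-item == other is false
  item price between 1584.02 USD and 2176.79 USD: 420.85 in [1584.02, 2176.79] is false
Combine:
[1] true OR true = true
[2] true OR false = true
[3.1] NOT false = true
[3] true OR false OR true = true
[4.2] NOT true = false
[4] true OR false = true
[5.1] NOT true = false
[5] false OR true = true
[6] true OR true = true
[7] false OR true OR false = true
[root] true AND true AND true AND true AND true AND true AND true = true
Overall: true → accepted

Accepted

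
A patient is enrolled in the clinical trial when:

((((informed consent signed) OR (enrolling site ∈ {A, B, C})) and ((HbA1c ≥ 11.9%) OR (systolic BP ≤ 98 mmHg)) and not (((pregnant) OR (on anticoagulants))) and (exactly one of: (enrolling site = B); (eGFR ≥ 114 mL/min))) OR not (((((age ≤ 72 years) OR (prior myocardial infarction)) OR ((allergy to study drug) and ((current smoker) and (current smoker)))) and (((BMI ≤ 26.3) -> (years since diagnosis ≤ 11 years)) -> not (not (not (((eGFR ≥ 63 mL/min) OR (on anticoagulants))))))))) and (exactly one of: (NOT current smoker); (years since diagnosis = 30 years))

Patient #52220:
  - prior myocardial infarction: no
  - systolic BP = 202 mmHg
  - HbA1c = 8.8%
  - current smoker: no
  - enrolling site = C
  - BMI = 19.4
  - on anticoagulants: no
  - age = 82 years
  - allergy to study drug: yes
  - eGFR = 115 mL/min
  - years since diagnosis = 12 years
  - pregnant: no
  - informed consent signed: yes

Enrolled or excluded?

Atomic conditions:
  informed consent signed: yes → true
  enrolling site ∈ {A, B, C}: C is in the set → true
  HbA1c ≥ 11.9%: 8.8 ≥ 11.9 is false
  systolic BP ≤ 98 mmHg: 202 ≤ 98 is false
  pregnant: no → false
  on anticoagulants: no → false
  enrolling site = B: C == B is false
  eGFR ≥ 114 mL/min: 115 ≥ 114 is true
  age ≤ 72 years: 82 ≤ 72 is false
  prior myocardial infarction: no → false
  allergy to study drug: yes → true
  current smoker: no → false
  BMI ≤ 26.3: 19.4 ≤ 26.3 is true
  years since diagnosis ≤ 11 years: 12 ≤ 11 is false
  eGFR ≥ 63 mL/min: 115 ≥ 63 is true
  NOT current smoker: no → true
  years since diagnosis = 30 years: 12 == 30 is false
Combine:
[1.1.1] true OR true = true
[1.1.2] false OR false = false
[1.1.3.1] false OR false = false
[1.1.3] NOT false = true
[1.1.4] exactly-one(false, true) = true
[1.1] true AND false AND true AND true = false
[1.2.1.1.1] false OR false = false
[1.2.1.1.2.2] false AND false = false
[1.2.1.1.2] true AND false = false
[1.2.1.1] false OR false = false
[1.2.1.2.1] true → false = false
[1.2.1.2.2.1.1.1] true OR false = true
[1.2.1.2.2.1.1] NOT true = false
[1.2.1.2.2.1] NOT false = true
[1.2.1.2.2] NOT true = false
[1.2.1.2] false → false (antecedent false ⇒ implication holds) = true
[1.2.1] false AND true = false
[1.2] NOT false = true
[1] false OR true = true
[2] exactly-one(true, false) = true
[root] true AND true = true
Overall: true → enrolled

Enrolled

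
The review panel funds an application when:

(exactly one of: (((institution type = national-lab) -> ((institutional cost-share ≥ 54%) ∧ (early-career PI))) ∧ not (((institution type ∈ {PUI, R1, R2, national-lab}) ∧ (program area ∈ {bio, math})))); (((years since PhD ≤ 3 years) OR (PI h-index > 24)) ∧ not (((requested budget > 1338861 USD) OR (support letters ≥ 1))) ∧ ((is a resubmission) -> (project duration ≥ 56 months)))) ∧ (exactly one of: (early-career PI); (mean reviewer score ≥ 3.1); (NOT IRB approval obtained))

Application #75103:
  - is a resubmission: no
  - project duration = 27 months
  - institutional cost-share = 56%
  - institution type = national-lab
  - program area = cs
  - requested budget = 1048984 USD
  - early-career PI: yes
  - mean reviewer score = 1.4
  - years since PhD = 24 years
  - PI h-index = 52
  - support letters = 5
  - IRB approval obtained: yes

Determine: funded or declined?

Atomic conditions:
  institution type = national-lab: national-lab == national-lab is true
  institutional cost-share ≥ 54%: 56 ≥ 54 is true
  early-career PI: yes → true
  institution type ∈ {PUI, R1, R2, national-lab}: national-lab is in the set → true
  program area ∈ {bio, math}: cs is not in the set → false
  years since PhD ≤ 3 years: 24 ≤ 3 is false
  PI h-index > 24: 52 > 24 is true
  requested budget > 1338861 USD: 1048984 > 1338861 is false
  support letters ≥ 1: 5 ≥ 1 is true
  is a resubmission: no → false
  project duration ≥ 56 months: 27 ≥ 56 is false
  mean reviewer score ≥ 3.1: 1.4 ≥ 3.1 is false
  NOT IRB approval obtained: yes → false
Combine:
[1.1.1.2] true AND true = true
[1.1.1] true → true = true
[1.1.2.1] true AND false = false
[1.1.2] NOT false = true
[1.1] true AND true = true
[1.2.1] false OR true = true
[1.2.2.1] false OR true = true
[1.2.2] NOT true = false
[1.2.3] false → false (antecedent false ⇒ implication holds) = true
[1.2] true AND false AND true = false
[1] exactly-one(true, false) = true
[2] exactly-one(true, false, false) = true
[root] true AND true = true
Overall: true → funded

Funded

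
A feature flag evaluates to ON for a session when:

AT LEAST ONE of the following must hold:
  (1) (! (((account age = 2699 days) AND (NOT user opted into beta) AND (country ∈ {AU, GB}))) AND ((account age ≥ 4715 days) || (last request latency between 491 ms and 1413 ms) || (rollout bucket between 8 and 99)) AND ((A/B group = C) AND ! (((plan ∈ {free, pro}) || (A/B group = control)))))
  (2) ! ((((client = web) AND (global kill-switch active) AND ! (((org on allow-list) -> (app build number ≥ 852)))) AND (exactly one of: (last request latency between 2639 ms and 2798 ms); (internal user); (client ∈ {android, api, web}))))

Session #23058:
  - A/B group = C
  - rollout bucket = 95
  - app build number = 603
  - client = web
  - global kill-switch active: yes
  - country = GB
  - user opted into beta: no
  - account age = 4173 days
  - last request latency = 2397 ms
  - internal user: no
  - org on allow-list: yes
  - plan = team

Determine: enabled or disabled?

Atomic conditions:
  account age = 2699 days: 4173 == 2699 is false
  NOT user opted into beta: no → true
  country ∈ {AU, GB}: GB is in the set → true
  account age ≥ 4715 days: 4173 ≥ 4715 is false
  last request latency between 491 ms and 1413 ms: 2397 in [491, 1413] is false
  rollout bucket between 8 and 99: 95 in [8, 99] is true
  A/B group = C: C == C is true
  plan ∈ {free, pro}: team is not in the set → false
  A/B group = control: C == control is false
  client = web: web == web is true
  global kill-switch active: yes → true
  org on allow-list: yes → true
  app build number ≥ 852: 603 ≥ 852 is false
  last request latency between 2639 ms and 2798 ms: 2397 in [2639, 2798] is false
  internal user: no → false
  client ∈ {android, api, web}: web is in the set → true
Combine:
[1.1.1] false AND true AND true = false
[1.1] NOT false = true
[1.2] false OR false OR true = true
[1.3.2.1] false OR false = false
[1.3.2] NOT false = true
[1.3] true AND true = true
[1] true AND true AND true = true
[2.1.1.3.1] true → false = false
[2.1.1.3] NOT false = true
[2.1.1] true AND true AND true = true
[2.1.2] exactly-one(false, false, true) = true
[2.1] true AND true = true
[2] NOT true = false
[root] true OR false = true
Overall: true → enabled

Enabled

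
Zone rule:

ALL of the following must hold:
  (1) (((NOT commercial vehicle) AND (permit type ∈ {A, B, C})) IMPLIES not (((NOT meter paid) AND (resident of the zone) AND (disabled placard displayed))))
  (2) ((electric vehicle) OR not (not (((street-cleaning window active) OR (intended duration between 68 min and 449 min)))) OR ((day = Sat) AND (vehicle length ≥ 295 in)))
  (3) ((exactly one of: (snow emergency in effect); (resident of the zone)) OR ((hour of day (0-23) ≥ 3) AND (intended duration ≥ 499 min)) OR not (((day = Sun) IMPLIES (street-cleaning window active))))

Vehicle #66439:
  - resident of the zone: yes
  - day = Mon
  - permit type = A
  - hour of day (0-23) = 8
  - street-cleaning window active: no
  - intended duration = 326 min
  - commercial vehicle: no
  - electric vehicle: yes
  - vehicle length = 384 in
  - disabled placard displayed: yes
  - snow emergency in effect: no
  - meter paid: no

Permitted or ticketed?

Atomic conditions:
  NOT commercial vehicle: no → true
  permit type ∈ {A, B, C}: A is in the set → true
  NOT meter paid: no → true
  resident of the zone: yes → true
  disabled placard displayed: yes → true
  electric vehicle: yes → true
  street-cleaning window active: no → false
  intended duration between 68 min and 449 min: 326 in [68, 449] is true
  day = Sat: Mon == Sat is false
  vehicle length ≥ 295 in: 384 ≥ 295 is true
  snow emergency in effect: no → false
  hour of day (0-23) ≥ 3: 8 ≥ 3 is true
  intended duration ≥ 499 min: 326 ≥ 499 is false
  day = Sun: Mon == Sun is false
Combine:
[1.1] true AND true = true
[1.2.1] true AND true AND true = true
[1.2] NOT true = false
[1] true → false = false
[2.2.1.1] false OR true = true
[2.2.1] NOT true = false
[2.2] NOT false = true
[2.3] false AND true = false
[2] true OR true OR false = true
[3.1] exactly-one(false, true) = true
[3.2] true AND false = false
[3.3.1] false → false (antecedent false ⇒ implication holds) = true
[3.3] NOT true = false
[3] true OR false OR false = true
[root] false AND true AND true = false
Overall: false → ticketed

Ticketed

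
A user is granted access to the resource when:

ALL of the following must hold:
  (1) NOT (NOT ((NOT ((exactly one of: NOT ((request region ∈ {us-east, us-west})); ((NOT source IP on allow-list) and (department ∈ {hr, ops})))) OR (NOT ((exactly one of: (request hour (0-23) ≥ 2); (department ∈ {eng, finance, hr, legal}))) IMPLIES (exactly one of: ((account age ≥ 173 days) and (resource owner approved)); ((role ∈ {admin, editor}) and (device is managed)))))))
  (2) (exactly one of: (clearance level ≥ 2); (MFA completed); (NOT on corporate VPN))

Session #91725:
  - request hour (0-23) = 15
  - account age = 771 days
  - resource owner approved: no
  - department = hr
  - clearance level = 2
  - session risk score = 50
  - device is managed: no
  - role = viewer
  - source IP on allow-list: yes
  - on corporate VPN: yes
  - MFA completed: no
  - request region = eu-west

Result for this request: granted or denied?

Denied

Atomic conditions:
  request region ∈ {us-east, us-west}: eu-west is not in the set → false
  NOT source IP on allow-list: yes → false
  department ∈ {hr, ops}: hr is in the set → true
  request hour (0-23) ≥ 2: 15 ≥ 2 is true
  department ∈ {eng, finance, hr, legal}: hr is in the set → true
  account age ≥ 173 days: 771 ≥ 173 is true
  resource owner approved: no → false
  role ∈ {admin, editor}: viewer is not in the set → false
  device is managed: no → false
  clearance level ≥ 2: 2 ≥ 2 is true
  MFA completed: no → false
  NOT on corporate VPN: yes → false
Combine:
[1.1.1.1.1.1] NOT false = true
[1.1.1.1.1.2] false AND true = false
[1.1.1.1.1] exactly-one(true, false) = true
[1.1.1.1] NOT true = false
[1.1.1.2.1.1] exactly-one(true, true) = false
[1.1.1.2.1] NOT false = true
[1.1.1.2.2.1] true AND false = false
[1.1.1.2.2.2] false AND false = false
[1.1.1.2.2] exactly-one(false, false) = false
[1.1.1.2] true → false = false
[1.1.1] false OR false = false
[1.1] NOT false = true
[1] NOT true = false
[2] exactly-one(true, false, false) = true
[root] false AND true = false
Overall: false → denied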